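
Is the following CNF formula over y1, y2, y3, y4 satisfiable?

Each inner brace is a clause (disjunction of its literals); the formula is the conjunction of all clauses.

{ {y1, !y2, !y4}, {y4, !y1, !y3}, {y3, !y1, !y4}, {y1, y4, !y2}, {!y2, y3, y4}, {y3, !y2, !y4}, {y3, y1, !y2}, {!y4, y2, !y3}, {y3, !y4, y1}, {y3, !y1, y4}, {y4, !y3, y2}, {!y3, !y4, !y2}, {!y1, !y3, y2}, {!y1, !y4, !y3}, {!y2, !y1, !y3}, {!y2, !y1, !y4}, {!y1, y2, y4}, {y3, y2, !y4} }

Satisfiable

Suppose y1 = false.
Suppose y2 = false.
Suppose y4 = false.
(!y3) alone gives y3 = false.
All clauses are satisfied.
A satisfying assignment: y1: false, y2: false, y3: false, y4: false.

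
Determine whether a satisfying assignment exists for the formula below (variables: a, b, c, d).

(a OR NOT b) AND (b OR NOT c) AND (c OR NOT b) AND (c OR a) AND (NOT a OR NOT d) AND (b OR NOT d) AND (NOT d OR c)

Satisfiable

Try a = true.
The clause (NOT d) is unit, so d = false.
Try b = false.
The clause (NOT c) is unit, so c = false.
All clauses are satisfied.
A satisfying assignment: a: true; b: false; c: false; d: false.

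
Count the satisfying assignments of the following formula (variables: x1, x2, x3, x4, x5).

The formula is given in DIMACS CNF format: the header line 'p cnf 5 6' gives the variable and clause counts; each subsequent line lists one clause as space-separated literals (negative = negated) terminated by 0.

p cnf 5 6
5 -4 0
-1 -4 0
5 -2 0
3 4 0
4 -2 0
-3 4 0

4

There are 2^5 = 32 truth assignments over (x1, x2, x3, x4, x5).
Split on x5. With x5 = True, the clauses containing x5 are satisfied and ¬x5 drops from the rest; 4 of the 2^4 = 16 assignments to the other variables satisfy what remains.
With x5 = False, by the same count on the reduced clause set, 0 assignments work.
Total: 4 + 0 = 4.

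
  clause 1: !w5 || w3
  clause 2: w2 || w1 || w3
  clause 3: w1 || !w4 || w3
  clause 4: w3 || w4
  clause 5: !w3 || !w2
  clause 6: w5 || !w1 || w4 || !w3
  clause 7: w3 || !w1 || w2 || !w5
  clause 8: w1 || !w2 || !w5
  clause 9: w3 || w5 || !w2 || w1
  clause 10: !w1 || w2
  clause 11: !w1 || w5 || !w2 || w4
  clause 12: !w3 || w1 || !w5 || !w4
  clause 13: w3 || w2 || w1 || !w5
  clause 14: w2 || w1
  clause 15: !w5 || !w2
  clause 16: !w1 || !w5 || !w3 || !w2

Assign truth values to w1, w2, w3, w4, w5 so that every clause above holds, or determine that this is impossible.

w1: true, w2: true, w3: false, w4: true, w5: false

Branch on w5: set w5 = false.
Branch on w3: set w3 = false.
From the singleton clause (w4), w4 = true.
From the singleton clause (w1), w1 = true.
From the singleton clause (w2), w2 = true.
This assignment satisfies each clause.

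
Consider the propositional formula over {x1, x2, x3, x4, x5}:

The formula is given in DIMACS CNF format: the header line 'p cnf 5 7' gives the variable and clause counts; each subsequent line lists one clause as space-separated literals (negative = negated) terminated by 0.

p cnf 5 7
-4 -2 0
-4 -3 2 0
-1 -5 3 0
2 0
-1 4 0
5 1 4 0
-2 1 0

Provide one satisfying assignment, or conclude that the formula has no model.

(x2) alone gives x2 = True.
(¬x4) alone gives x4 = False.
(¬x1) alone gives x1 = False.
Now (x1) is unsatisfied and unit — conflict.

UNSATISFIABLE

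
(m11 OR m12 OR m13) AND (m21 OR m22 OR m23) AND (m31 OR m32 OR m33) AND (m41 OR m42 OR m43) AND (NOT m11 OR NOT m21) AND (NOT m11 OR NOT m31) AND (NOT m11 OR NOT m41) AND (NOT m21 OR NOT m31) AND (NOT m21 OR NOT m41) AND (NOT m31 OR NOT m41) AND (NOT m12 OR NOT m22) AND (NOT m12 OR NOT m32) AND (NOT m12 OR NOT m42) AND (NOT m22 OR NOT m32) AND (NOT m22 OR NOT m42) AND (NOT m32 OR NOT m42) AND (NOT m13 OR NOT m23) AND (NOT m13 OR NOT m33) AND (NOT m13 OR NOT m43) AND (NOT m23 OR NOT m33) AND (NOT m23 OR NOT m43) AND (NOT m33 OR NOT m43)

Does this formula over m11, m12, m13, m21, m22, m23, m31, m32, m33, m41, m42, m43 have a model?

Unsatisfiable

Suppose m11 = false.
Suppose m12 = true.
The clause (NOT m22) is unit, so m22 = false.
The clause (NOT m32) is unit, so m32 = false.
The clause (NOT m42) is unit, so m42 = false.
Suppose m21 = true.
The clause (NOT m31) is unit, so m31 = false.
The clause (m33) is unit, so m33 = true.
The clause (NOT m41) is unit, so m41 = false.
The clause (m43) is unit, so m43 = true.
But (NOT m43) is also a unit clause — contradiction.
So m21 must be the other value — set m21 = false.
The clause (m23) is unit, so m23 = true.
The clause (NOT m13) is unit, so m13 = false.
The clause (NOT m33) is unit, so m33 = false.
The clause (m31) is unit, so m31 = true.
The clause (NOT m41) is unit, so m41 = false.
The clause (m43) is unit, so m43 = true.
But (NOT m43) is also a unit clause — contradiction.
Neither m21 = true nor m21 = false works.
So m12 must be the other value — set m12 = false.
The clause (m13) is unit, so m13 = true.
The clause (NOT m23) is unit, so m23 = false.
The clause (NOT m33) is unit, so m33 = false.
The clause (NOT m43) is unit, so m43 = false.
Suppose m21 = true.
The clause (NOT m31) is unit, so m31 = false.
The clause (m32) is unit, so m32 = true.
The clause (NOT m41) is unit, so m41 = false.
The clause (m42) is unit, so m42 = true.
But (NOT m42) is also a unit clause — contradiction.
So m21 must be the other value — set m21 = false.
The clause (m22) is unit, so m22 = true.
The clause (NOT m32) is unit, so m32 = false.
The clause (m31) is unit, so m31 = true.
The clause (NOT m41) is unit, so m41 = false.
The clause (m42) is unit, so m42 = true.
But (NOT m42) is also a unit clause — contradiction.
Neither m21 = true nor m21 = false works.
Neither m12 = true nor m12 = false works.
So m11 must be the other value — set m11 = true.
The clause (NOT m21) is unit, so m21 = false.
The clause (NOT m31) is unit, so m31 = false.
The clause (NOT m41) is unit, so m41 = false.
Suppose m22 = true.
The clause (NOT m12) is unit, so m12 = false.
The clause (NOT m32) is unit, so m32 = false.
The clause (m33) is unit, so m33 = true.
The clause (NOT m42) is unit, so m42 = false.
The clause (m43) is unit, so m43 = true.
But (NOT m43) is also a unit clause — contradiction.
So m22 must be the other value — set m22 = false.
The clause (m23) is unit, so m23 = true.
The clause (NOT m13) is unit, so m13 = false.
The clause (NOT m33) is unit, so m33 = false.
The clause (m32) is unit, so m32 = true.
The clause (NOT m12) is unit, so m12 = false.
The clause (NOT m42) is unit, so m42 = false.
The clause (m43) is unit, so m43 = true.
But (NOT m43) is also a unit clause — contradiction.
Neither m22 = true nor m22 = false works.
Neither m11 = true nor m11 = false works.
No assignment satisfies every clause.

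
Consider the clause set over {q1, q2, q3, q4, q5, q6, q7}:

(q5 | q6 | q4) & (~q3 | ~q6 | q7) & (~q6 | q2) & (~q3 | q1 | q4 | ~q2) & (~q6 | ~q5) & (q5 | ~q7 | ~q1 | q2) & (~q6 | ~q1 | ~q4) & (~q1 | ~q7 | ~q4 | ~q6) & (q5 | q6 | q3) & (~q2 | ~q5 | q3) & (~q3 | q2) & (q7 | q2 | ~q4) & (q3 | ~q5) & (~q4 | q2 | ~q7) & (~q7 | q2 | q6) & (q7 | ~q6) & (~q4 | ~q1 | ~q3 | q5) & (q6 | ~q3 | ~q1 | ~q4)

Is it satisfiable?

Yes

Try q6 = 1.
From the singleton clause (q2), q2 = 1.
From the singleton clause (~q5), q5 = 0.
From the singleton clause (q7), q7 = 1.
Try q1 = 1.
From the singleton clause (~q4), q4 = 0.
No clause remains; q3 is free.
A satisfying assignment: q1: 1, q2: 1, q3: 0, q4: 0, q5: 0, q6: 1, q7: 1.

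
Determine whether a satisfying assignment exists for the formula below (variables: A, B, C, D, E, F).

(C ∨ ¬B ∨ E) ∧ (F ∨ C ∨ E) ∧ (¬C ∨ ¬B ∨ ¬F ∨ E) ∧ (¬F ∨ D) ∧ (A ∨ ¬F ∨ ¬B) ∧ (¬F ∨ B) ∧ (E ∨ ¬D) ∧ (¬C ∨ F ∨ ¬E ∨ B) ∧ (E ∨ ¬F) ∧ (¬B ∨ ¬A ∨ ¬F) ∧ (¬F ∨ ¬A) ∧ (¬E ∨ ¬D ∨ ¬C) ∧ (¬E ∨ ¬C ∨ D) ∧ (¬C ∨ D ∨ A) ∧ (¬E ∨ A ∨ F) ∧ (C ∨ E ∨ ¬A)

Suppose F = False.
Suppose C = True.
Suppose E = False.
From the singleton clause (¬D), D = False.
From the singleton clause (A), A = True.
Every clause is now satisfied; B is unconstrained.
A satisfying assignment: A=True,  B=False,  C=True,  D=False,  E=False,  F=False.

Satisfiable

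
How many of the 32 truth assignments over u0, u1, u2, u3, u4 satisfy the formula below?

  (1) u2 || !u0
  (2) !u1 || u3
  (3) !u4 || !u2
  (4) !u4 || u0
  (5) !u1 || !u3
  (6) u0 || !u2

There are 2^5 = 32 truth assignments over (u0, u1, u2, u3, u4).
Split on u0. With u0 = true, the clauses containing u0 are satisfied and !u0 drops from the rest; 2 of the 2^4 = 16 assignments to the other variables satisfy what remains.
With u0 = false, by the same count on the reduced clause set, 2 assignments work.
(One model: u0=F, u1=F, u2=F, u3=F, u4=F.)
Total: 2 + 2 = 4.

4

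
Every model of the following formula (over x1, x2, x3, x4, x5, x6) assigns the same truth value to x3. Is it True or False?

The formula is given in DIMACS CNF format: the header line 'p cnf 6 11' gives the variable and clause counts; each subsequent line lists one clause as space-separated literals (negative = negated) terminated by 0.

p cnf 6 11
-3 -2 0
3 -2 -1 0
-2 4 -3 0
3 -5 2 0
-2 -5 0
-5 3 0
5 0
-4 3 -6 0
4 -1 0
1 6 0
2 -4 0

Suppose x3 = False.
From the singleton clause (¬x5), x5 = False.
Now (x5) is unsatisfied and unit — conflict.
So every satisfying assignment has x3 = True.

True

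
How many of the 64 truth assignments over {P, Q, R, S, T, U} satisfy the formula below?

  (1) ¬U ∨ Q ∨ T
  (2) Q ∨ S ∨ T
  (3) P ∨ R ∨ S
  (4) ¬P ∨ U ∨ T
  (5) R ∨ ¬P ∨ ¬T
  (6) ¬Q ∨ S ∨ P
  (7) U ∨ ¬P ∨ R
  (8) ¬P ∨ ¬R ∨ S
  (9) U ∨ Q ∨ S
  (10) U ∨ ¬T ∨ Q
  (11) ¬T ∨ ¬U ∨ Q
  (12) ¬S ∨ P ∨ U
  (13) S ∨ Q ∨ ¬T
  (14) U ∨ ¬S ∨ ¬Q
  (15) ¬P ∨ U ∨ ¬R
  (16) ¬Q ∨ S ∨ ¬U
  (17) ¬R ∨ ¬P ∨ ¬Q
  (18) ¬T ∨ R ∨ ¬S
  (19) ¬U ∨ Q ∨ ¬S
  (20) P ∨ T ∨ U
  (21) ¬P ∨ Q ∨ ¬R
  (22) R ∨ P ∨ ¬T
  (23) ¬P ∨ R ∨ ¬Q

There are 2^6 = 64 truth assignments over (P, Q, R, S, T, U).
Split on U. With U = True, the clauses containing U are satisfied and ¬U drops from the rest; 3 of the 2^5 = 32 assignments to the other variables satisfy what remains.
With U = False, by the same count on the reduced clause set, 0 assignments work.
(One model: P=F, Q=T, R=F, S=T, T=F, U=T.)
Total: 3 + 0 = 3.

3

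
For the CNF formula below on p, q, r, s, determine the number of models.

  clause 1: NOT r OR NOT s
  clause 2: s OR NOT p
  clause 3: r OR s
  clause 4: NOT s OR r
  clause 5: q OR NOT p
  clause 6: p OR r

There are 2^4 = 16 truth assignments over (p, q, r, s).
Check each against the 6 clauses (columns in the order p, q, r, s):
  F F F F  ✗ fails (r OR s)
  F F F T  ✗ fails (NOT s OR r)
  F F T F  ✓ satisfies all
  F F T T  ✗ fails (NOT r OR NOT s)
  F T F F  ✗ fails (r OR s)
  F T F T  ✗ fails (NOT s OR r)
  F T T F  ✓ satisfies all
  F T T T  ✗ fails (NOT r OR NOT s)
  T F F F  ✗ fails (s OR NOT p)
  T F F T  ✗ fails (NOT s OR r)
  T F T F  ✗ fails (s OR NOT p)
  T F T T  ✗ fails (NOT r OR NOT s)
  T T F F  ✗ fails (s OR NOT p)
  T T F T  ✗ fails (NOT s OR r)
  T T T F  ✗ fails (s OR NOT p)
  T T T T  ✗ fails (NOT r OR NOT s)
2 of the 16 rows are models.

2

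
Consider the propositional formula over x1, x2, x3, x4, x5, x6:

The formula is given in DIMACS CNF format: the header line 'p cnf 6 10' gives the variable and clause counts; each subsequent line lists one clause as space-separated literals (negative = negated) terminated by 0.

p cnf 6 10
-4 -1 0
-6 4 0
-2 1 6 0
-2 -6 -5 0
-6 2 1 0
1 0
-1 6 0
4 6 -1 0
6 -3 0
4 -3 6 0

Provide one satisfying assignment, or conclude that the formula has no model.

The clause (x1) is unit, so x1 = True.
The clause (¬x4) is unit, so x4 = False.
The clause (¬x6) is unit, so x6 = False.
Now (x6) is unsatisfied and unit — conflict.

UNSATISFIABLE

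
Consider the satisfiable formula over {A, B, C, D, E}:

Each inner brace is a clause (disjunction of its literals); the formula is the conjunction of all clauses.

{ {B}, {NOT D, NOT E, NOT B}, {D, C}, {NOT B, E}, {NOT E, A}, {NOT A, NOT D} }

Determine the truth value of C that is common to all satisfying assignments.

Suppose C = false.
From the singleton clause (B), B = true.
From the singleton clause (D), D = true.
From the singleton clause (NOT E), E = false.
That conflicts with the unit clause (E).
So every satisfying assignment has C = True.

True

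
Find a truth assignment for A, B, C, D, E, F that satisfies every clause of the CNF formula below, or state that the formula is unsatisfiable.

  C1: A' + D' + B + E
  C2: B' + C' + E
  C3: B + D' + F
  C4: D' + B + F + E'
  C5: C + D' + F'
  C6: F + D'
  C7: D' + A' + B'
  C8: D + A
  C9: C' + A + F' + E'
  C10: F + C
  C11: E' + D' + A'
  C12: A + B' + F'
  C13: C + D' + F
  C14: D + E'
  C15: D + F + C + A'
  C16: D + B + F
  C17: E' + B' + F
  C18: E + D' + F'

Suppose F = 1.
Suppose C = 1.
Suppose B = 0.
Suppose D = 0.
From the singleton clause (A), A = 1.
From the singleton clause (E'), E = 0.
All clauses are satisfied.

A: 1; B: 0; C: 1; D: 0; E: 0; F: 1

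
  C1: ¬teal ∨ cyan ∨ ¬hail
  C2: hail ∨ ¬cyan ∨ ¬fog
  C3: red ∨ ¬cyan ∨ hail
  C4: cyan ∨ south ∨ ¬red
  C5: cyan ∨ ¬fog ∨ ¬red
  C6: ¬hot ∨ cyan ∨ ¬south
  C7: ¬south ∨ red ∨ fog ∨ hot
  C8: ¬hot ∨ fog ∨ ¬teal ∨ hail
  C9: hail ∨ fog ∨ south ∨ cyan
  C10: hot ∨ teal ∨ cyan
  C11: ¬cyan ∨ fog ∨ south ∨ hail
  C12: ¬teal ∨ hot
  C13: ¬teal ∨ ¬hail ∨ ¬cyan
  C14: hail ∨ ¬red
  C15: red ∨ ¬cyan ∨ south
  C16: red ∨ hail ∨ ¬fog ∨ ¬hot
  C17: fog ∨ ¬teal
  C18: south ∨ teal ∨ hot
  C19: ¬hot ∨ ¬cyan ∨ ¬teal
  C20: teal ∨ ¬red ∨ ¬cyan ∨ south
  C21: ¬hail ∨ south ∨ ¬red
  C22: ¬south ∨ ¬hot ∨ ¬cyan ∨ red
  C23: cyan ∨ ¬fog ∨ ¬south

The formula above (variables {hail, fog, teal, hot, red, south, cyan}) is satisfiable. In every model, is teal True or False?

False

Suppose teal = True.
Unit clause (hot) forces hot = True.
Unit clause (fog) forces fog = True.
Unit clause (¬cyan) forces cyan = False.
Unit clause (¬hail) forces hail = False.
Unit clause (¬red) forces red = False.
But (red) is also a unit clause — contradiction.
So every satisfying assignment has teal = False.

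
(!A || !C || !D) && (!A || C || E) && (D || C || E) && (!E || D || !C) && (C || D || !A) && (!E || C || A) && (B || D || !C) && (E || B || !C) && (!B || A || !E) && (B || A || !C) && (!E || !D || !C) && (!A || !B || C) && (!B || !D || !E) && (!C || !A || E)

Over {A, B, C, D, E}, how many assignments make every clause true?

There are 2^5 = 32 truth assignments over (A, B, C, D, E).
Split on B. With B = true, the clauses containing B are satisfied and !B drops from the rest; 3 of the 2^4 = 16 assignments to the other variables satisfy what remains.
With B = false, by the same count on the reduced clause set, 2 assignments work.
(One model: A=F, B=F, C=F, D=T, E=F.)
Total: 3 + 2 = 5.

5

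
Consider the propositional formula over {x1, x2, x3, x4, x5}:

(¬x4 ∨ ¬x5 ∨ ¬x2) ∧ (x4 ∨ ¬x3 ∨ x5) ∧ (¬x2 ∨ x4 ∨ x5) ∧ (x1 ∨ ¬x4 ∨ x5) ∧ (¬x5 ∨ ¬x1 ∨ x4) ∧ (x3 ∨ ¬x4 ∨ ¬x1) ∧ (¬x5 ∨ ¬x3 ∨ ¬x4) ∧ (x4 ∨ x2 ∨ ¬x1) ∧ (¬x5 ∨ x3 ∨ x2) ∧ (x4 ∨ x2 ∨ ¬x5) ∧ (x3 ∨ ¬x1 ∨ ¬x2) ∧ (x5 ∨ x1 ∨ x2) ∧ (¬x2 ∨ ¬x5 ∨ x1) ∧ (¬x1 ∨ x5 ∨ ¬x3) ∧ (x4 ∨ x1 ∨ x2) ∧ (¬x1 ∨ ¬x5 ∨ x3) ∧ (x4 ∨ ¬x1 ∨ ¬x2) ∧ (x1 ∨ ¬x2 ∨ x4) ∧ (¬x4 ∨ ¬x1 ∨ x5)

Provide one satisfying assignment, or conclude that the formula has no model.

UNSATISFIABLE

Branch on x4: set x4 = False.
Branch on x3: set x3 = False.
Branch on x2: set x2 = False.
From the singleton clause (¬x1), x1 = False.
Now (x1) is unsatisfied and unit — conflict.
Undo x2 and try x2 = True.
From the singleton clause (x5), x5 = True.
From the singleton clause (¬x1), x1 = False.
Now (x1) is unsatisfied and unit — conflict.
Either choice for x2 ends in contradiction.
Undo x3 and try x3 = True.
From the singleton clause (x5), x5 = True.
From the singleton clause (¬x1), x1 = False.
From the singleton clause (x2), x2 = True.
Now (¬x2) is unsatisfied and unit — conflict.
Either choice for x3 ends in contradiction.
Undo x4 and try x4 = True.
Branch on x5: set x5 = False.
From the singleton clause (x1), x1 = True.
Now (¬x1) is unsatisfied and unit — conflict.
Undo x5 and try x5 = True.
From the singleton clause (¬x2), x2 = False.
From the singleton clause (¬x3), x3 = False.
Now (x3) is unsatisfied and unit — conflict.
Either choice for x5 ends in contradiction.
Either choice for x4 ends in contradiction.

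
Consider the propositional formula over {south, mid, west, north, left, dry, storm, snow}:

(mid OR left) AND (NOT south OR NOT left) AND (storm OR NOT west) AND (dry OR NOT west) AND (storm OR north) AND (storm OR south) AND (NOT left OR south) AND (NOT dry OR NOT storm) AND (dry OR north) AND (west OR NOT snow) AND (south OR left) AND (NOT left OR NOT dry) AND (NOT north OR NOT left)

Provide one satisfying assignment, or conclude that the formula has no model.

south=true, mid=true, west=false, north=true, left=false, dry=true, storm=false, snow=false

Branch on mid: set mid = true.
Branch on south: set south = true.
The clause (NOT left) is unit, so left = false.
Branch on storm: set storm = false.
The clause (NOT west) is unit, so west = false.
The clause (north) is unit, so north = true.
The clause (NOT snow) is unit, so snow = false.
All clauses hold; dry can take either value.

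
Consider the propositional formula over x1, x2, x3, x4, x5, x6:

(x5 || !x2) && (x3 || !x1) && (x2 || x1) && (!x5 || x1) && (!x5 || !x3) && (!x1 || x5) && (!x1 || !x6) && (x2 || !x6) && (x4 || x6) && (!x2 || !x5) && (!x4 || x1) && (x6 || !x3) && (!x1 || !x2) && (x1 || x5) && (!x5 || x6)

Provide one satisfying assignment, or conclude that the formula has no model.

UNSATISFIABLE

Case x5 = true:
(x1) alone gives x1 = true.
(x3) alone gives x3 = true.
That conflicts with the unit clause (!x3).
Backtrack on x5: now try x5 = false.
(!x2) alone gives x2 = false.
(x1) alone gives x1 = true.
That conflicts with the unit clause (!x1).
Both values of x5 lead to a conflict.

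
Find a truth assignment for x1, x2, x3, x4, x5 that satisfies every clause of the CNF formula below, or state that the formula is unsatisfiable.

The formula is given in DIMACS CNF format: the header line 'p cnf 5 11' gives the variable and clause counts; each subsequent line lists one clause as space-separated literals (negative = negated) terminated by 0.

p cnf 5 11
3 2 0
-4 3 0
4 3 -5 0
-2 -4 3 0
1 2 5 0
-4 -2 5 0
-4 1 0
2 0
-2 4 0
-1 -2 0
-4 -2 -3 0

(x2) alone gives x2 = True.
(x4) alone gives x4 = True.
(x3) alone gives x3 = True.
That conflicts with the unit clause (¬x3).

UNSATISFIABLE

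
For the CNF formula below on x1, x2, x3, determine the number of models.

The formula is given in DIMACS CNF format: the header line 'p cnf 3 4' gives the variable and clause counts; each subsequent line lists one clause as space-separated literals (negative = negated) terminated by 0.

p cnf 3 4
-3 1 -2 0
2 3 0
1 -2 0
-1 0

1

There are 2^3 = 8 truth assignments over (x1, x2, x3).
Check each against the 4 clauses (columns in the order x1, x2, x3):
  F F F  ✗ fails (x2 ∨ x3)
  F F T  ✓ satisfies all
  F T F  ✗ fails (x1 ∨ ¬x2)
  F T T  ✗ fails (¬x3 ∨ x1 ∨ ¬x2)
  T F F  ✗ fails (x2 ∨ x3)
  T F T  ✗ fails (¬x1)
  T T F  ✗ fails (¬x1)
  T T T  ✗ fails (¬x1)
1 of the 8 rows is a model.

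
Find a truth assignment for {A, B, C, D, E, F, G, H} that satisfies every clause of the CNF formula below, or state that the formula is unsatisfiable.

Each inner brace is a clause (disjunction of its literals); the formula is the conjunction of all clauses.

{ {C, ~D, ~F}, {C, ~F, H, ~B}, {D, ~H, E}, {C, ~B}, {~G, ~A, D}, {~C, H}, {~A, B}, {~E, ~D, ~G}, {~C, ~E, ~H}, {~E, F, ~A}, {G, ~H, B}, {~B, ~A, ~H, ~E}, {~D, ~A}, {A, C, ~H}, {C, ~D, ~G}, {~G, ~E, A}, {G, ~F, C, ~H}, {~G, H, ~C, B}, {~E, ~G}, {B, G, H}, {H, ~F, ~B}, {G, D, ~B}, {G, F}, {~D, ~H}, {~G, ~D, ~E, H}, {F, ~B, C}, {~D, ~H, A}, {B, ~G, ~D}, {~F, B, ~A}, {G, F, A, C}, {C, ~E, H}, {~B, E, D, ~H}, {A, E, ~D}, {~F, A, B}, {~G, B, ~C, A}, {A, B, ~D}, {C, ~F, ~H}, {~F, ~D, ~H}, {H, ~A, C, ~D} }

A ↦ 0, B ↦ 0, C ↦ 0, D ↦ 0, E ↦ 0, F ↦ 0, G ↦ 1, H ↦ 0

Branch on C: set C = 0.
From the singleton clause (~B), B = 0.
From the singleton clause (~A), A = 0.
From the singleton clause (~H), H = 0.
From the singleton clause (G), G = 1.
From the singleton clause (~D), D = 0.
From the singleton clause (~E), E = 0.
From the singleton clause (~F), F = 0.
This assignment satisfies each clause.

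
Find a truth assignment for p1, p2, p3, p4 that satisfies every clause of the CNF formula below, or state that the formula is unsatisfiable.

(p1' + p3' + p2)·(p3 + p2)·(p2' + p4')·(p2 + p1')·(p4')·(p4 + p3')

p1 ↦ 1,  p2 ↦ 1,  p3 ↦ 0,  p4 ↦ 0

(p4') alone gives p4 = 0.
(p3') alone gives p3 = 0.
(p2) alone gives p2 = 1.
No clause remains; p1 is free.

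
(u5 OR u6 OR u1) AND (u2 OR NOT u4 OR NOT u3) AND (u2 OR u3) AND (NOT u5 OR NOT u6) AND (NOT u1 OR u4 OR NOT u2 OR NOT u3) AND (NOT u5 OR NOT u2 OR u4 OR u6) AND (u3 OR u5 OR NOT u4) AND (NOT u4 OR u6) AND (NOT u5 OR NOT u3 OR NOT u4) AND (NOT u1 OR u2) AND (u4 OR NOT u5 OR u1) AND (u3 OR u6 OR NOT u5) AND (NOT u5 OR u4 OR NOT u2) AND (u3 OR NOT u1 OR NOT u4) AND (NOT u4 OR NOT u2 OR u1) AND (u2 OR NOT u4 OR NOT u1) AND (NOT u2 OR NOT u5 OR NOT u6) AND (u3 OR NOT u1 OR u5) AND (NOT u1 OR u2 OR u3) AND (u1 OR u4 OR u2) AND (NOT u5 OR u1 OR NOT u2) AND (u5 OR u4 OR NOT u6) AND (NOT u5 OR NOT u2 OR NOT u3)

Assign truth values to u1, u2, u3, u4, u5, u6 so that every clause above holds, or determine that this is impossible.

Case u2 = true:
Case u5 = false:
Case u6 = true:
Unit clause (u4) forces u4 = true.
Unit clause (u3) forces u3 = true.
Unit clause (u1) forces u1 = true.
This assignment satisfies each clause.

u1 ↦ true,  u2 ↦ true,  u3 ↦ true,  u4 ↦ true,  u5 ↦ false,  u6 ↦ true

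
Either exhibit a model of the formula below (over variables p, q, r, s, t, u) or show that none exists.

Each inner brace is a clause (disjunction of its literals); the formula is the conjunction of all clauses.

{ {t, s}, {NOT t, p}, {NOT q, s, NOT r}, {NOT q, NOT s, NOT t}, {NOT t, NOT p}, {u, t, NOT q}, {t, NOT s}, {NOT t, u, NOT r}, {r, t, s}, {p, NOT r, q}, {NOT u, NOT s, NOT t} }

UNSATISFIABLE

Suppose t = true.
(p) alone gives p = true.
That conflicts with the unit clause (NOT p).
Undo t and try t = false.
(s) alone gives s = true.
That conflicts with the unit clause (NOT s).
Either choice for t ends in contradiction.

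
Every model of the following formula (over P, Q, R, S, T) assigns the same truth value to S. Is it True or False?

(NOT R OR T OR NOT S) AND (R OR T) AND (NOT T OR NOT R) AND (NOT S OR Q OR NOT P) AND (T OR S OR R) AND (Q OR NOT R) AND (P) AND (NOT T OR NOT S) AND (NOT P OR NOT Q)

False

Suppose S = true.
From the singleton clause (P), P = true.
From the singleton clause (Q), Q = true.
That conflicts with the unit clause (NOT Q).
So every satisfying assignment has S = False.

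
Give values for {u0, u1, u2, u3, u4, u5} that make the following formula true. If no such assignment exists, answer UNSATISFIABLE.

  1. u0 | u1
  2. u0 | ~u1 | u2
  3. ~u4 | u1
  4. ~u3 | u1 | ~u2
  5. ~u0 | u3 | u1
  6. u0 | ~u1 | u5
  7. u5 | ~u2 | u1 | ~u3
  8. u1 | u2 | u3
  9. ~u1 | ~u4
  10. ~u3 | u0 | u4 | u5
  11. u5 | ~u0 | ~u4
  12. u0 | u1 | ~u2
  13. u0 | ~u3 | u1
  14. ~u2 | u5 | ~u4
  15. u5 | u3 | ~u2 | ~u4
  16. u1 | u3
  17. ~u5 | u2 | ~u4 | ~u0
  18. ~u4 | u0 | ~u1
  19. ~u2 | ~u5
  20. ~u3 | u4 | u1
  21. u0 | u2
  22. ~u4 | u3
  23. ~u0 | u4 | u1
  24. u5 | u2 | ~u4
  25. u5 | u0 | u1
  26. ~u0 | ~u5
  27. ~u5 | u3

u0 ↦ 1, u1 ↦ 1, u2 ↦ 0, u3 ↦ 0, u4 ↦ 0, u5 ↦ 0

Case u0 = 1:
From the singleton clause (~u5), u5 = 0.
From the singleton clause (~u4), u4 = 0.
From the singleton clause (u1), u1 = 1.
No clause remains; u2, u3 are free.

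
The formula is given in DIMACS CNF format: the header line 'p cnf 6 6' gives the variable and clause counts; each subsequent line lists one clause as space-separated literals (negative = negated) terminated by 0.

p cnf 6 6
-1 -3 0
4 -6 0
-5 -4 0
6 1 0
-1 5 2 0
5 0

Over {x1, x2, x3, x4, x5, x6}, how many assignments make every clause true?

2

There are 2^6 = 64 truth assignments over (x1, x2, x3, x4, x5, x6).
Split on x2. With x2 = True, the clauses containing x2 are satisfied and ¬x2 drops from the rest; 1 of the 2^5 = 32 assignments to the other variables satisfy what remains.
With x2 = False, by the same count on the reduced clause set, 1 assignment works.
(One model: x1=T, x2=F, x3=F, x4=F, x5=T, x6=F.)
Total: 1 + 1 = 2.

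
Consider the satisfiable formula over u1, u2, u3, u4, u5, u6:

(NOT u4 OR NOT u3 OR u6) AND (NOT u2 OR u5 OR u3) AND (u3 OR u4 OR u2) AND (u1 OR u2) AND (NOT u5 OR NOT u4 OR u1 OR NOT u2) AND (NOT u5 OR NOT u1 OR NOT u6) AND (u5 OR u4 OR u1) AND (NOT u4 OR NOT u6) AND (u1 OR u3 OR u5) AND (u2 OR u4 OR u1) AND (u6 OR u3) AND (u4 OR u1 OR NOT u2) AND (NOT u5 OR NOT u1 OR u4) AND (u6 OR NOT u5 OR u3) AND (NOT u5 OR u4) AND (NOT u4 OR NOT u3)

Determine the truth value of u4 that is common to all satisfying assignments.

False

Suppose u4 = true.
Unit clause (NOT u6) forces u6 = false.
Unit clause (NOT u3) forces u3 = false.
That conflicts with the unit clause (u3).
So every satisfying assignment has u4 = False.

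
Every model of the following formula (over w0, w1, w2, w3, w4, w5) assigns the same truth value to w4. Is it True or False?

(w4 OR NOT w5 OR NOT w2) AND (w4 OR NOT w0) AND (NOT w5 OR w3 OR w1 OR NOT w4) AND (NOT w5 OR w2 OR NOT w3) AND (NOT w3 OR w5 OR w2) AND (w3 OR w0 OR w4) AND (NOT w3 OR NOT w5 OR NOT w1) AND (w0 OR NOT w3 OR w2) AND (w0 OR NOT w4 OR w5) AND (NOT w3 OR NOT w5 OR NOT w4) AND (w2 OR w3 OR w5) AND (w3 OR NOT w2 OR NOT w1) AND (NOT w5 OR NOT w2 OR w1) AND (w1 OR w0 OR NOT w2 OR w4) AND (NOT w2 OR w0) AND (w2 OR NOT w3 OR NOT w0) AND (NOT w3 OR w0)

Suppose w4 = false.
From the singleton clause (NOT w0), w0 = false.
From the singleton clause (w3), w3 = true.
But (NOT w3) is also a unit clause — contradiction.
So every satisfying assignment has w4 = True.

True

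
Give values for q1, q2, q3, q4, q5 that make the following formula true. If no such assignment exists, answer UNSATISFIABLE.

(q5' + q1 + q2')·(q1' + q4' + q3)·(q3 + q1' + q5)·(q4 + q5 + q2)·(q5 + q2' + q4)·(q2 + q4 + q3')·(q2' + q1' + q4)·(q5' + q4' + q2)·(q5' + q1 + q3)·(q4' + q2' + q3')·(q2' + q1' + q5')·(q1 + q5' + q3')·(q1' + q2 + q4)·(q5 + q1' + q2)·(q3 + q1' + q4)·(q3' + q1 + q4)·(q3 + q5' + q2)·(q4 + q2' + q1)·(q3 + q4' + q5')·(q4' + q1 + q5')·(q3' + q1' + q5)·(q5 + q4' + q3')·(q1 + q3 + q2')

Suppose q5 = 0.
Suppose q3 = 0.
(q1') alone gives q1 = 0.
(q2') alone gives q2 = 0.
(q4) alone gives q4 = 1.
All clauses are satisfied.

q1 ↦ 0; q2 ↦ 0; q3 ↦ 0; q4 ↦ 1; q5 ↦ 0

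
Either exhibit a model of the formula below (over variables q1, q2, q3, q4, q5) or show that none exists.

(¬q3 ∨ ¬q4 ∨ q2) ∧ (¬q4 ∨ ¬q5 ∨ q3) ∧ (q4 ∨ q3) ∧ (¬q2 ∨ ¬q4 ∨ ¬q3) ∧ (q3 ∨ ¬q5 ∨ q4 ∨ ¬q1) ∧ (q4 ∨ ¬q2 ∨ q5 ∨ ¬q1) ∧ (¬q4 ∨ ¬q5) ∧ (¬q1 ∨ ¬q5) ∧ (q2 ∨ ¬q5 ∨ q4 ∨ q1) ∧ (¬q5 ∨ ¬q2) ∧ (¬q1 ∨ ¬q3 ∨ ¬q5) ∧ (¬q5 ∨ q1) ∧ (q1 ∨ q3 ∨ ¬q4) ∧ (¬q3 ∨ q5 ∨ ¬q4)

q1 ↦ False,  q2 ↦ True,  q3 ↦ True,  q4 ↦ False,  q5 ↦ False

Try q4 = False.
From the singleton clause (q3), q3 = True.
Try q1 = False.
From the singleton clause (¬q5), q5 = False.
Every clause is now satisfied; q2 is unconstrained.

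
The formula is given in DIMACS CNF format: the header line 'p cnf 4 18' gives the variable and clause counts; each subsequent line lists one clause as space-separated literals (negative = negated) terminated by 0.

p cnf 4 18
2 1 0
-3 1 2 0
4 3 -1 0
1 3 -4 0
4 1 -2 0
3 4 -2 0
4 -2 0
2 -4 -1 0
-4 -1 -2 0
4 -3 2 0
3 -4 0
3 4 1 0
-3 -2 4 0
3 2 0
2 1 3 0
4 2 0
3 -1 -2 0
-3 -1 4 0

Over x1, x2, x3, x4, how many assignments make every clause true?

1

There are 2^4 = 16 truth assignments over (x1, x2, x3, x4).
Split on x4. With x4 = True, the clauses containing x4 are satisfied and ¬x4 drops from the rest; 1 of the 2^3 = 8 assignments to the other variables satisfy what remains.
With x4 = False, by the same count on the reduced clause set, 0 assignments work.
Total: 1 + 0 = 1.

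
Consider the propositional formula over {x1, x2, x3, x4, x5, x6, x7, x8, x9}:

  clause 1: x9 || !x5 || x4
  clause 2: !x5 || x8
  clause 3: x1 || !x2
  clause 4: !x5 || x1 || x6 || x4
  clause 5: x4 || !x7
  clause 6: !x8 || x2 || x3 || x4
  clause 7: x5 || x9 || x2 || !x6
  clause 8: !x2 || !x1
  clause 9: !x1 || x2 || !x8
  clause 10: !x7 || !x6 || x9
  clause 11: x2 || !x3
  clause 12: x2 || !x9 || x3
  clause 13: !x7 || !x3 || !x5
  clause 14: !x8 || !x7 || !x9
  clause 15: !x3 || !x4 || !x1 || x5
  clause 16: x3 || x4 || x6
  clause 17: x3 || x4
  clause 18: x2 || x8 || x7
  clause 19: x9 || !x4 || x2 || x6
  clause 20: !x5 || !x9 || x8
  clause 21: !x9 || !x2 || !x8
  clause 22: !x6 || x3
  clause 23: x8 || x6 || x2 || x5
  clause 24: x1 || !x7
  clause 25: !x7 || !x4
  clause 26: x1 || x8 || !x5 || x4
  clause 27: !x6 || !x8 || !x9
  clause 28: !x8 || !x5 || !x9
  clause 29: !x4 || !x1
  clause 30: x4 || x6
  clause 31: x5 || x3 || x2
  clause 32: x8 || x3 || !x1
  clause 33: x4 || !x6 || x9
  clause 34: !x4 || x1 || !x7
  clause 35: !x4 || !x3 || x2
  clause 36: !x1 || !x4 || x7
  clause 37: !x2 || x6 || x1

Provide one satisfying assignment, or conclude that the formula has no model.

Try x5 = false.
Try x1 = true.
(!x2) alone gives x2 = false.
(!x8) alone gives x8 = false.
(!x3) alone gives x3 = false.
That conflicts with the unit clause (x3).
Backtrack on x1: now try x1 = false.
(!x2) alone gives x2 = false.
(!x3) alone gives x3 = false.
That conflicts with the unit clause (x3).
Either choice for x1 ends in contradiction.
Backtrack on x5: now try x5 = true.
(x8) alone gives x8 = true.
(!x9) alone gives x9 = false.
(x4) alone gives x4 = true.
(!x7) alone gives x7 = false.
(!x1) alone gives x1 = false.
(!x2) alone gives x2 = false.
(!x3) alone gives x3 = false.
(x6) alone gives x6 = true.
That conflicts with the unit clause (!x6).
Either choice for x5 ends in contradiction.

UNSATISFIABLE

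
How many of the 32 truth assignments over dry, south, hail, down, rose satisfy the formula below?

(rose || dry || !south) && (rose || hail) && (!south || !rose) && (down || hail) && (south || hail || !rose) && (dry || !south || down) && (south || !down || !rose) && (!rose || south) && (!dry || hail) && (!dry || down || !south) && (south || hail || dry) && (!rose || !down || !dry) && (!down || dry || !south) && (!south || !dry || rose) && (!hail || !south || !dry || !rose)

4

There are 2^5 = 32 truth assignments over (dry, south, hail, down, rose).
Split on dry. With dry = true, the clauses containing dry are satisfied and !dry drops from the rest; 2 of the 2^4 = 16 assignments to the other variables satisfy what remains.
With dry = false, by the same count on the reduced clause set, 2 assignments work.
(One model: dry=F, south=F, hail=T, down=F, rose=F.)
Total: 2 + 2 = 4.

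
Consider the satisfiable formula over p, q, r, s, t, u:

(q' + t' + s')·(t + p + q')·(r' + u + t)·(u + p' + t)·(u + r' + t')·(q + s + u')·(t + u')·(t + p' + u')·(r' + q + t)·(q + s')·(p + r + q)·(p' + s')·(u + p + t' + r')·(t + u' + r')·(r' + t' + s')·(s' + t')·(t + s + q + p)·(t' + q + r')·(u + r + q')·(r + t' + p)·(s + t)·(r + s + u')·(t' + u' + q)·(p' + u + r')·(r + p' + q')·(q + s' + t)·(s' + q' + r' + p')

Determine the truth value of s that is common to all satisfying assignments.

False

Suppose s = 1.
From the singleton clause (q), q = 1.
From the singleton clause (t'), t = 0.
From the singleton clause (p), p = 1.
That conflicts with the unit clause (p').
So every satisfying assignment has s = False.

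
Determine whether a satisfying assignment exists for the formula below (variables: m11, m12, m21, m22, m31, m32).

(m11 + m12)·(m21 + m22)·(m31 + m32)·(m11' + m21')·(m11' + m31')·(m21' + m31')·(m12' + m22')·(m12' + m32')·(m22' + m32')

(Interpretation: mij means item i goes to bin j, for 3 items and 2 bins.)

No

Suppose m11 = 1.
From the singleton clause (m21'), m21 = 0.
From the singleton clause (m22), m22 = 1.
From the singleton clause (m31'), m31 = 0.
From the singleton clause (m32), m32 = 1.
But (m32') is also a unit clause — contradiction.
That branch fails; take m11 = 0 instead.
From the singleton clause (m12), m12 = 1.
From the singleton clause (m22'), m22 = 0.
From the singleton clause (m21), m21 = 1.
From the singleton clause (m31'), m31 = 0.
From the singleton clause (m32), m32 = 1.
But (m32') is also a unit clause — contradiction.
Both values of m11 lead to a conflict.
No assignment satisfies every clause.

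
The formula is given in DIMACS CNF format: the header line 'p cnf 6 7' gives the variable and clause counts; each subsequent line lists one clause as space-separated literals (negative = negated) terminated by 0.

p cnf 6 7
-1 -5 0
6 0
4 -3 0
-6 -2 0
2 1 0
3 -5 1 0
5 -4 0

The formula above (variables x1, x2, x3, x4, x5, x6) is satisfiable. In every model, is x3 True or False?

False

Suppose x3 = True.
From the singleton clause (x6), x6 = True.
From the singleton clause (x4), x4 = True.
From the singleton clause (¬x2), x2 = False.
From the singleton clause (x1), x1 = True.
From the singleton clause (¬x5), x5 = False.
But (x5) is also a unit clause — contradiction.
So every satisfying assignment has x3 = False.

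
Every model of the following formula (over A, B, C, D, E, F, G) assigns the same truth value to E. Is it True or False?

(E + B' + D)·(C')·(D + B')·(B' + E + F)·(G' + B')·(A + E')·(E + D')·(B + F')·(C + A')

Suppose E = 1.
(C') alone gives C = 0.
(A) alone gives A = 1.
That conflicts with the unit clause (A').
So every satisfying assignment has E = False.

False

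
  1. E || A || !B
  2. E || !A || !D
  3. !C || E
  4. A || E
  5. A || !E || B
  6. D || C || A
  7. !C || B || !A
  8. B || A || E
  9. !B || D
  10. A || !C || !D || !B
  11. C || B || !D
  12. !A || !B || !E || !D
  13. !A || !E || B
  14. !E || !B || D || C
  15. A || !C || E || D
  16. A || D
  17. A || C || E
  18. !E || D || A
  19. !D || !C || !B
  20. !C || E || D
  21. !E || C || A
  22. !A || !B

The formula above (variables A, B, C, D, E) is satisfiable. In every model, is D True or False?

False

Suppose D = true.
Case E = true:
Case A = true:
(!B) alone gives B = false.
But (B) is also a unit clause — contradiction.
So A must be the other value — set A = false.
(B) alone gives B = true.
(!C) alone gives C = false.
But (C) is also a unit clause — contradiction.
Either choice for A ends in contradiction.
So E must be the other value — set E = false.
(!A) alone gives A = false.
But (A) is also a unit clause — contradiction.
Either choice for E ends in contradiction.
So every satisfying assignment has D = False.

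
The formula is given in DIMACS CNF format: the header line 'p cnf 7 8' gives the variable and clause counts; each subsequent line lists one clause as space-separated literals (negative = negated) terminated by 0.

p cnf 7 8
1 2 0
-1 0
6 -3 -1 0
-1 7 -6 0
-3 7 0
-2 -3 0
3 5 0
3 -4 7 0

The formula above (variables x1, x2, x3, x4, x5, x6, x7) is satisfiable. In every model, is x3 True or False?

False

Suppose x3 = True.
(¬x1) alone gives x1 = False.
(x2) alone gives x2 = True.
That conflicts with the unit clause (¬x2).
So every satisfying assignment has x3 = False.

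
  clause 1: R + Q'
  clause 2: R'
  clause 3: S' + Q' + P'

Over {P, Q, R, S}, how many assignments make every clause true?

There are 2^4 = 16 truth assignments over (P, Q, R, S).
Split on Q. With Q = 1, the clauses containing Q are satisfied and Q' drops from the rest; 0 of the 2^3 = 8 assignments to the other variables satisfy what remains.
With Q = 0, by the same count on the reduced clause set, 4 assignments work.
(One model: P=F, Q=F, R=F, S=F.)
Total: 0 + 4 = 4.

4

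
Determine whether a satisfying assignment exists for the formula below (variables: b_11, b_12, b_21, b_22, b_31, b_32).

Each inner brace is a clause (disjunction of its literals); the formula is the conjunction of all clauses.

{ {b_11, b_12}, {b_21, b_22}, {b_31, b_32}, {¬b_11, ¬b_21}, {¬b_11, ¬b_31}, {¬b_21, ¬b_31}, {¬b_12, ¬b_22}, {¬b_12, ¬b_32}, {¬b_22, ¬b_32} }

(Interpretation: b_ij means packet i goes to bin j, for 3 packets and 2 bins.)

Try b_11 = True.
The clause (¬b_21) is unit, so b_21 = False.
The clause (b_22) is unit, so b_22 = True.
The clause (¬b_31) is unit, so b_31 = False.
The clause (b_32) is unit, so b_32 = True.
That conflicts with the unit clause (¬b_32).
Undo b_11 and try b_11 = False.
The clause (b_12) is unit, so b_12 = True.
The clause (¬b_22) is unit, so b_22 = False.
The clause (b_21) is unit, so b_21 = True.
The clause (¬b_31) is unit, so b_31 = False.
The clause (b_32) is unit, so b_32 = True.
That conflicts with the unit clause (¬b_32).
Either choice for b_11 ends in contradiction.
No assignment satisfies every clause.

No, unsatisfiable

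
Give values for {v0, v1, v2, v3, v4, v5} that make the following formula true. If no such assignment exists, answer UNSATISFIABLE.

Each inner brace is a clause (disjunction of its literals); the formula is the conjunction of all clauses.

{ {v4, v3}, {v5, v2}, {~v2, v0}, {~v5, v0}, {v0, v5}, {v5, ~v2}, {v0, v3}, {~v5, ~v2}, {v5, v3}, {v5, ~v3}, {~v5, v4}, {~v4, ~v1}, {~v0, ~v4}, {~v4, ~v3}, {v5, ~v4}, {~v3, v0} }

Suppose v4 = 1.
Unit clause (~v1) forces v1 = 0.
Unit clause (~v0) forces v0 = 0.
Unit clause (~v2) forces v2 = 0.
Unit clause (v5) forces v5 = 1.
That conflicts with the unit clause (~v5).
Undo v4 and try v4 = 0.
Unit clause (v3) forces v3 = 1.
Unit clause (v5) forces v5 = 1.
That conflicts with the unit clause (~v5).
Both values of v4 lead to a conflict.

UNSATISFIABLE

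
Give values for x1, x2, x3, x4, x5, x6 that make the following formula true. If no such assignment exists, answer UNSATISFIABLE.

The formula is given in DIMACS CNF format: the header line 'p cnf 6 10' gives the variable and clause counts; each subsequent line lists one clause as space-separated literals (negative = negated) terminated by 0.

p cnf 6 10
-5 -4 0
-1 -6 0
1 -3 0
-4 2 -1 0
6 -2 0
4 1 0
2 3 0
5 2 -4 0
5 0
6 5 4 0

x1=True,  x2=False,  x3=True,  x4=False,  x5=True,  x6=False

The clause (x5) is unit, so x5 = True.
The clause (¬x4) is unit, so x4 = False.
The clause (x1) is unit, so x1 = True.
The clause (¬x6) is unit, so x6 = False.
The clause (¬x2) is unit, so x2 = False.
The clause (x3) is unit, so x3 = True.
This assignment satisfies each clause.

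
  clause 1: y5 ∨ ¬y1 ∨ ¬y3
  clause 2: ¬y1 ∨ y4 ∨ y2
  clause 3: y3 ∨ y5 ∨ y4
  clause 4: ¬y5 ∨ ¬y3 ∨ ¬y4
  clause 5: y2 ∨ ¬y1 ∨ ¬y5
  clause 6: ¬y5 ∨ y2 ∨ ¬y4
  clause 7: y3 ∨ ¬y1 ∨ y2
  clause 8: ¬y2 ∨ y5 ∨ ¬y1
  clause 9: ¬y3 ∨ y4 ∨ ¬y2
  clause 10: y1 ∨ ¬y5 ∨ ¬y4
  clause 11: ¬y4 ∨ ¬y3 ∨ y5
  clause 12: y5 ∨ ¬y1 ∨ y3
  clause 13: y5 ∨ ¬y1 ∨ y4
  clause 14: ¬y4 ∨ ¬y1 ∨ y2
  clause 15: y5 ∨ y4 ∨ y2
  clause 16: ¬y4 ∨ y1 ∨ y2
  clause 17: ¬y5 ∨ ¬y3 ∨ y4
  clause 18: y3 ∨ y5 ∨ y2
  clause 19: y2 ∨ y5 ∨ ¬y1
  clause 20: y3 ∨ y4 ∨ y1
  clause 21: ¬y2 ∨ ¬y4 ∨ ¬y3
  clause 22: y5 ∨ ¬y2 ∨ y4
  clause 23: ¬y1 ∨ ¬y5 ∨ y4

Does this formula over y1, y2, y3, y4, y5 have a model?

Yes, satisfiable

Try y5 = True.
Try y3 = False.
Try y2 = True.
Try y1 = True.
From the singleton clause (y4), y4 = True.
Every clause now holds.
A satisfying assignment: y1: True; y2: True; y3: False; y4: True; y5: True.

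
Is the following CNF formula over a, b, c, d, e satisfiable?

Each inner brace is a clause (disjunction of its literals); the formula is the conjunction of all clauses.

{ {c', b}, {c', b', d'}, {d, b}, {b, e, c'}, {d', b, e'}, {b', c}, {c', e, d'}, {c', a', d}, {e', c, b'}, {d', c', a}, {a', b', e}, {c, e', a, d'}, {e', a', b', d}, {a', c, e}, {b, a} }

Yes

Branch on c: set c = 1.
(b) alone gives b = 1.
(d') alone gives d = 0.
(a') alone gives a = 0.
All clauses hold; e can take either value.
A satisfying assignment: a=0; b=1; c=1; d=0; e=1.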